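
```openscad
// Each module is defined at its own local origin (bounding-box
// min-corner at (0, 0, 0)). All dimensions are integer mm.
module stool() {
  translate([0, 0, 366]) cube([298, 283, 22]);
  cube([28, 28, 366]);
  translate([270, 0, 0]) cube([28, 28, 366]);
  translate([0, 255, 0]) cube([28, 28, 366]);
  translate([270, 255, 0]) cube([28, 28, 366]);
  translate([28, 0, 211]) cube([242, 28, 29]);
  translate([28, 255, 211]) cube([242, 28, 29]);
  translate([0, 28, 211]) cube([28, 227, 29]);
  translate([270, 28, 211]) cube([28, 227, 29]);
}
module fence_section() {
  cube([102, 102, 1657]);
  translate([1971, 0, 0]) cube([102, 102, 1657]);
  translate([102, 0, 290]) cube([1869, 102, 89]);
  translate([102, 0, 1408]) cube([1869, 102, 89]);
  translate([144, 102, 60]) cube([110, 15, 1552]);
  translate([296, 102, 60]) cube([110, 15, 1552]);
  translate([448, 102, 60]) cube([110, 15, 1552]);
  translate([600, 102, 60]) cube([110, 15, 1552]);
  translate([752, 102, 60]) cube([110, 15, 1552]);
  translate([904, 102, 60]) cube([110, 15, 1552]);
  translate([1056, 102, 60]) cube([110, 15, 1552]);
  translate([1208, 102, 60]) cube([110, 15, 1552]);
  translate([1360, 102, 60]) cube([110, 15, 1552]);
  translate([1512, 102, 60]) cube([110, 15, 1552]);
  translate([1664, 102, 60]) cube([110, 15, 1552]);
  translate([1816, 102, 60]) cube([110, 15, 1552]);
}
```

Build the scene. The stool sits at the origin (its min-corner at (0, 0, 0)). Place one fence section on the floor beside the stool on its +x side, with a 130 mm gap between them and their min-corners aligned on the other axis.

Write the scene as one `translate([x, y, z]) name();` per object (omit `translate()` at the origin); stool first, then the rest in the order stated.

stool();
translate([428, 0, 0]) fence_section();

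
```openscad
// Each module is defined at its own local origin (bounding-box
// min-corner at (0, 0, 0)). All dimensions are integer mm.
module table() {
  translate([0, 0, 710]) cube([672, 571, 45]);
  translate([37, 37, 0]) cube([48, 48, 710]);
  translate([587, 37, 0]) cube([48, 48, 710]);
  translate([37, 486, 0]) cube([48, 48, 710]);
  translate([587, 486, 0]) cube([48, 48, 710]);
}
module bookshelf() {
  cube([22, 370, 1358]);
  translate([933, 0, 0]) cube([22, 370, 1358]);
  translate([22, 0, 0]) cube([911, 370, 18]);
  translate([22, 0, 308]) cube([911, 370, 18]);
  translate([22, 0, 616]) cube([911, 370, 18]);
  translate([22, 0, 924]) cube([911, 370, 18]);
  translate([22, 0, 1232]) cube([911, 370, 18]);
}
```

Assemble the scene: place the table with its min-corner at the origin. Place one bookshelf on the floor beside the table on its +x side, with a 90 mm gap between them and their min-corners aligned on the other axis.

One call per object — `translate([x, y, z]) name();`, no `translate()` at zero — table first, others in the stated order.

table();
translate([762, 0, 0]) bookshelf();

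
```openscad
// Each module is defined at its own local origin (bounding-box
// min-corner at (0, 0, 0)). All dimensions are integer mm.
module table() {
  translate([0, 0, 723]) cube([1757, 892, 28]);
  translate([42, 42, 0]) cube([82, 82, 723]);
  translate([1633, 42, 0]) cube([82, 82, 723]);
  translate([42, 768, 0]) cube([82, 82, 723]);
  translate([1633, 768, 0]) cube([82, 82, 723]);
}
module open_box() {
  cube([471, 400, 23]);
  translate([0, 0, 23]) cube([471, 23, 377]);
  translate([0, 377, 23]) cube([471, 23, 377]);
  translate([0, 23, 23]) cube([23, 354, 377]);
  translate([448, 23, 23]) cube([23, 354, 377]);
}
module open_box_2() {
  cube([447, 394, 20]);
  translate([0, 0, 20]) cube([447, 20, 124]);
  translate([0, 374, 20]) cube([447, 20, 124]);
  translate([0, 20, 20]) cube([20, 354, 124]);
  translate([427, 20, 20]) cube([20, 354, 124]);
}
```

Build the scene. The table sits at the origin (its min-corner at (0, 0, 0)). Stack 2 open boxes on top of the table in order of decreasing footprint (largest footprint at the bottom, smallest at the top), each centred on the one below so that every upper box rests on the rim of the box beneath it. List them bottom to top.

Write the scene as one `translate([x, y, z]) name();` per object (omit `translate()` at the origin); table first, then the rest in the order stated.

table();
translate([643, 246, 751]) open_box();
translate([655, 249, 1151]) open_box_2();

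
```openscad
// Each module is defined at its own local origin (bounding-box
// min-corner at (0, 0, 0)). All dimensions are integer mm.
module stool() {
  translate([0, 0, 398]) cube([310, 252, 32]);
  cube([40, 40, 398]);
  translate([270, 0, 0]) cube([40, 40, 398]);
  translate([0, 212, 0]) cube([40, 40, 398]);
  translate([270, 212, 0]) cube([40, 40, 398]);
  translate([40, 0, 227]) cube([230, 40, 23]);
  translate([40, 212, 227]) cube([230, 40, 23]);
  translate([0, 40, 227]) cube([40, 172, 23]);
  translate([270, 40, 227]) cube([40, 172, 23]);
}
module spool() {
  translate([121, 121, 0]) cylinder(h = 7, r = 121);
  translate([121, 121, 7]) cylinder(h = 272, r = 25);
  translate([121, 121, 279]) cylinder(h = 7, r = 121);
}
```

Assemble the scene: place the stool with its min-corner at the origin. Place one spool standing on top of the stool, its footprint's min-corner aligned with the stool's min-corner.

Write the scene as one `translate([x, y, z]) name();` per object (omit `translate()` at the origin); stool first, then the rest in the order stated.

stool();
translate([0, 0, 430]) spool();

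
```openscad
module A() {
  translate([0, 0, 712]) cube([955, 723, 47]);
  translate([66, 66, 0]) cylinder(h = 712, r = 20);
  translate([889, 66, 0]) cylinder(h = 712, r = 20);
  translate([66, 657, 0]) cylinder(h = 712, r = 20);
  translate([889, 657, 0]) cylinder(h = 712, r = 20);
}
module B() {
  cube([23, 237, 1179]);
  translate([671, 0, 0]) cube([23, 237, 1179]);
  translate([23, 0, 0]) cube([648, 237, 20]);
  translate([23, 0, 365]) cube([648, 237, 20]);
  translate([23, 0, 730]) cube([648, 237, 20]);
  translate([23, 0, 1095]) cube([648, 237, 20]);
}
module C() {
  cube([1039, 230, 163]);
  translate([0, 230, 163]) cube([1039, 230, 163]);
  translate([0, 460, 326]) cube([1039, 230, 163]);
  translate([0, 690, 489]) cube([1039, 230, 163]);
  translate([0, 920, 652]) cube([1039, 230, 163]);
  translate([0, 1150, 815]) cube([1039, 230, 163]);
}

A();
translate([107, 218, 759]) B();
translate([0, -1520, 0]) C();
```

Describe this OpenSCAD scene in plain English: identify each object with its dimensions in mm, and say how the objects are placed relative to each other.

A is a rectangular dining table. The top is 955×723×47 mm with its upper surface at z = 759 mm. It stands on four round legs of 40 mm diameter, each leg's bounding box inset 46 mm from the nearest pair of top edges, running from the floor to the underside of the top.

B is a bookshelf 694 mm wide overall, 237 mm deep and 1179 mm tall. The two sides are 23 mm thick vertical panels. 4 horizontal shelves of 20 mm thickness span between the inner faces of the sides; the lowest shelf sits on the floor and shelves are stacked with a clear vertical gap of 345 mm between each pair.

C is a straight staircase of 6 solid steps. Each step is 1039 mm wide (x), 230 mm deep (y, the going) and 163 mm tall (the rise). The first step rests on the floor; each subsequent step sits one going further in +y and one rise higher in +z, directly behind and above the previous step with no overlap.

The bookshelf is on top of the table. The staircase is on the floor beside the table on its −y side.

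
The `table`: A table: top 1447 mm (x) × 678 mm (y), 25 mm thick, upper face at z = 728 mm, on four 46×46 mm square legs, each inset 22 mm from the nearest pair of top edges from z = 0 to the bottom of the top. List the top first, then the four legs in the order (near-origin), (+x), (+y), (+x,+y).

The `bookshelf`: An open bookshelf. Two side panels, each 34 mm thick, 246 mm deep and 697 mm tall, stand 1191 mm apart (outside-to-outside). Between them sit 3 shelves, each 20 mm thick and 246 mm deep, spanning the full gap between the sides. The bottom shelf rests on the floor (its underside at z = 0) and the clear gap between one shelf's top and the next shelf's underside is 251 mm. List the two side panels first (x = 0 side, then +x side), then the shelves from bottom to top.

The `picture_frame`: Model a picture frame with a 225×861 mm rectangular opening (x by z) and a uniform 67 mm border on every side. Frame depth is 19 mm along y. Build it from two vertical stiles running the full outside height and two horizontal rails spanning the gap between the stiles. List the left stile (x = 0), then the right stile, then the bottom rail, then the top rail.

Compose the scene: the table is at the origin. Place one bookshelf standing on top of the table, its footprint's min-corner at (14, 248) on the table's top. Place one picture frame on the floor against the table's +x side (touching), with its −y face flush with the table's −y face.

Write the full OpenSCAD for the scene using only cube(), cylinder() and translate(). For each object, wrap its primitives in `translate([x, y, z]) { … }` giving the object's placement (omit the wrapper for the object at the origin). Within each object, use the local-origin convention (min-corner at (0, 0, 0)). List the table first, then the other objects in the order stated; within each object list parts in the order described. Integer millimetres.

translate([0, 0, 703]) cube([1447, 678, 25]);
translate([22, 22, 0]) cube([46, 46, 703]);
translate([1379, 22, 0]) cube([46, 46, 703]);
translate([22, 610, 0]) cube([46, 46, 703]);
translate([1379, 610, 0]) cube([46, 46, 703]);
translate([14, 248, 728]) {
  cube([34, 246, 697]);
  translate([1157, 0, 0]) cube([34, 246, 697]);
  translate([34, 0, 0]) cube([1123, 246, 20]);
  translate([34, 0, 271]) cube([1123, 246, 20]);
  translate([34, 0, 542]) cube([1123, 246, 20]);
}
translate([1447, 0, 0]) {
  cube([67, 19, 995]);
  translate([292, 0, 0]) cube([67, 19, 995]);
  translate([67, 0, 0]) cube([225, 19, 67]);
  translate([67, 0, 928]) cube([225, 19, 67]);
}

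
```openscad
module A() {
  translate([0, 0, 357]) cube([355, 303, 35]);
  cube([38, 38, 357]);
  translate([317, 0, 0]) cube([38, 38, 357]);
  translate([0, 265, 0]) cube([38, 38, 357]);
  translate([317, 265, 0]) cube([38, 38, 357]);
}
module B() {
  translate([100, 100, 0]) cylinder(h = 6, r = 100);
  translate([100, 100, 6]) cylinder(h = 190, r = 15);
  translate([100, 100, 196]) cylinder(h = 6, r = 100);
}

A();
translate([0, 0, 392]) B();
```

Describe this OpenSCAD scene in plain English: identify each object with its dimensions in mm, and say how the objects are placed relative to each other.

A is a four-legged stool. The seat is 355×303 mm, 35 mm thick, top at z = 392 mm. It stands on four square legs, each 38×38 mm in cross-section, from z = 0 to the seat underside, each flush with a corner of the seat.

B is a spool: two coaxial disc flanges of radius 100 mm and thickness 6 mm, joined by a core cylinder of radius 15 mm and height 190 mm. The lower flange rests on z = 0 and the three cylinders share a vertical axis.

The spool is on top of the stool.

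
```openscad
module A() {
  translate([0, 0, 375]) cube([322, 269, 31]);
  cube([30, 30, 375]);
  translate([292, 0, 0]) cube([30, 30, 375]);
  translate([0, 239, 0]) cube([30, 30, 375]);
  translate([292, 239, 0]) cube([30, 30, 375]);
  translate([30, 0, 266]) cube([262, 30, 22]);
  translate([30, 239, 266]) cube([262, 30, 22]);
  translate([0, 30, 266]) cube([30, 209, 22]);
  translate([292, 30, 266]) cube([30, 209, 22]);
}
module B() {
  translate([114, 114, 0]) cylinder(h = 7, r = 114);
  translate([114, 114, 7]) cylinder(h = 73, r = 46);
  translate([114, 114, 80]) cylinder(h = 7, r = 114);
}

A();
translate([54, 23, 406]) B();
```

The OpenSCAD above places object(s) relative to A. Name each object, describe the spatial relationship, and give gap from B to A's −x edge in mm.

The spool's min-x is at 54; the stool's min-x is 0; gap = 54 mm.

A is a stool. B is a spool. The spool is on top of the stool. The gap from the spool to the stool's −x edge is 54 mm.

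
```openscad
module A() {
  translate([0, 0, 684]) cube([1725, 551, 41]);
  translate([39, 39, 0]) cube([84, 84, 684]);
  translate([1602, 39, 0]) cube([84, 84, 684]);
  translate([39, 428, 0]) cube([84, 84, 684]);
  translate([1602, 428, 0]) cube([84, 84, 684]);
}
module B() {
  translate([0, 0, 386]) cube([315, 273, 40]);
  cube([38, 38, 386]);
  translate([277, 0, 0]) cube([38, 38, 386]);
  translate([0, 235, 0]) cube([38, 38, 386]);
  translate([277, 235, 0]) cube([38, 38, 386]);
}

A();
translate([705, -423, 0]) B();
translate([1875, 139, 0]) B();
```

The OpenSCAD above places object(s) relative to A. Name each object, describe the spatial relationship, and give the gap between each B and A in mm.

Each stool's nearest face is 150 mm from the table's bounding box.

A is a table. B is a stool. Two stools sit around the table at the −y, +x sides. The gap between each stool and the table is 150 mm.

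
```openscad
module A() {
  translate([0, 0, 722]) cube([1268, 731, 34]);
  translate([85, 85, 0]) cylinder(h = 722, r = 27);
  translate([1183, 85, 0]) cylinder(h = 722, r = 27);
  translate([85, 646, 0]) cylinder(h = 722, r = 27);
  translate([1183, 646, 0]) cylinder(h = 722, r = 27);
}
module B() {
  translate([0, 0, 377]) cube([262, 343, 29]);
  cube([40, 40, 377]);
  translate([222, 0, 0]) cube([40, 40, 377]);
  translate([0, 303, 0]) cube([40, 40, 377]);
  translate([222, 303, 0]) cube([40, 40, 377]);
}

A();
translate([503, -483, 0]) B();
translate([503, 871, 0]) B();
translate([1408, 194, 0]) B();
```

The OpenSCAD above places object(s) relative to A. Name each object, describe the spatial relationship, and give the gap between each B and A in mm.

Each stool's nearest face is 140 mm from the table's bounding box.

A is a table. B is a stool. Three stools sit around the table at the −y, +y, +x sides. The gap between each stool and the table is 140 mm.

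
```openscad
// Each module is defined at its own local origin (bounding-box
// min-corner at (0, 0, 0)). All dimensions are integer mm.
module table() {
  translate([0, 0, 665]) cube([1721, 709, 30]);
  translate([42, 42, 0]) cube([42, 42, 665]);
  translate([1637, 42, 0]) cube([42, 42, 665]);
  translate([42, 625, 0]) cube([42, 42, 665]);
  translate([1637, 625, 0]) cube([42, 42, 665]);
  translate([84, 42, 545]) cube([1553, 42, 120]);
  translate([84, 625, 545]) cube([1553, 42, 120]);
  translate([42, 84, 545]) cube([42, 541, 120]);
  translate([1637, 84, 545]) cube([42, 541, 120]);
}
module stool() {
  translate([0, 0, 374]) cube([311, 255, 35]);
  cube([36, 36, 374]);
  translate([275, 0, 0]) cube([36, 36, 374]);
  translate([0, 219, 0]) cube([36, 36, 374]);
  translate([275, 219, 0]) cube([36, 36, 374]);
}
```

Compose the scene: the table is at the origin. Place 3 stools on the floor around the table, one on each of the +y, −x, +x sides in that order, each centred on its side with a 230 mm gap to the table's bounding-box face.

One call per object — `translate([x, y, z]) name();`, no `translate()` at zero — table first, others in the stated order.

table();
translate([705, 939, 0]) stool();
translate([-541, 227, 0]) stool();
translate([1951, 227, 0]) stool();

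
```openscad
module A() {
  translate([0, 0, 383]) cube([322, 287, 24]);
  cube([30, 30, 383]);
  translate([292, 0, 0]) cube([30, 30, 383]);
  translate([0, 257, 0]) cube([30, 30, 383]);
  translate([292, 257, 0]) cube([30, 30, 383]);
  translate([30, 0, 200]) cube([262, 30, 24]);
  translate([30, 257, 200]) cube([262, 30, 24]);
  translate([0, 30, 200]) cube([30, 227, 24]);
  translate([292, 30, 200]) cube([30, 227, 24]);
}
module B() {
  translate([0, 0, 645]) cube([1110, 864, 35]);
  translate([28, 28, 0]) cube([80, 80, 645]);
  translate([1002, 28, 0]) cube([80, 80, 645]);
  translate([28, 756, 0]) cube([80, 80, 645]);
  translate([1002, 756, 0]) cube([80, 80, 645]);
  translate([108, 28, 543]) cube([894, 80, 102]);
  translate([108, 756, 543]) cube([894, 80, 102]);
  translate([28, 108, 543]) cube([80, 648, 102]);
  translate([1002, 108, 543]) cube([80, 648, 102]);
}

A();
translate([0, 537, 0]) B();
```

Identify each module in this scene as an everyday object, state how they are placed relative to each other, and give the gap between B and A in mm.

A is a stool. B is a table. The table is on the floor beside the stool on its +y side. The gap between the table and the stool is 250 mm.

The table's nearest face is 250 mm from the stool's +y face.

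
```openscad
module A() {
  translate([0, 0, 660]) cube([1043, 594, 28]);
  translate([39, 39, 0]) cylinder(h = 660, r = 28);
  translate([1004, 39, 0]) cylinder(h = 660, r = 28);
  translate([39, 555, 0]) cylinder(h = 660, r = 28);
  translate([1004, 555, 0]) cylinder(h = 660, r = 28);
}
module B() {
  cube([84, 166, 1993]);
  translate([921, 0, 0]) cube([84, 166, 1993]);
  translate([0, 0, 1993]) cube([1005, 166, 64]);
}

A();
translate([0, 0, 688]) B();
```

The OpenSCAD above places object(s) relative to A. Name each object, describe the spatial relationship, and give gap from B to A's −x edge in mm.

The door frame's min-x is at 0; the table's min-x is 0; gap = 0 mm.

A is a table. B is a door frame. The door frame is on top of the table. The gap from the door frame to the table's −x edge is 0 mm.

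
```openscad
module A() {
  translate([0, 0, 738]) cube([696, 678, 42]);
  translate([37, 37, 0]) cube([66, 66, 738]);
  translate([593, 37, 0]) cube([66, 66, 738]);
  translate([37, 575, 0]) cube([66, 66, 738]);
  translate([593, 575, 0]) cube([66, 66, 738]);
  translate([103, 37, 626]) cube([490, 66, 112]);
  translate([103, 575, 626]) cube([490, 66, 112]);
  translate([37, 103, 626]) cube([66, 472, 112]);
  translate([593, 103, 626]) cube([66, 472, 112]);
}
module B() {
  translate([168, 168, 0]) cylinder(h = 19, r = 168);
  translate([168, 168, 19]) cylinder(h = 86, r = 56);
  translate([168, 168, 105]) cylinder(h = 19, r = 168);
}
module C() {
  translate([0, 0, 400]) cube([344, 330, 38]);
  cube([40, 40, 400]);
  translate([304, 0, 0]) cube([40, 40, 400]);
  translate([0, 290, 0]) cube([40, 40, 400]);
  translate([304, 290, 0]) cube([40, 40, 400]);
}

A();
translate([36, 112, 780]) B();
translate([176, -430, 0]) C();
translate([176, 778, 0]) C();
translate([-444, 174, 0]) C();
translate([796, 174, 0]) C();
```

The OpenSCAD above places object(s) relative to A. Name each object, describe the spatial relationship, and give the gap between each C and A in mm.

Each stool's nearest face is 100 mm from the table's bounding box.

A is a table. B is a spool. C is a stool. The spool is on top of the table. Four stools sit around the table at the −y, +y, −x, +x sides. The gap between each stool and the table is 100 mm.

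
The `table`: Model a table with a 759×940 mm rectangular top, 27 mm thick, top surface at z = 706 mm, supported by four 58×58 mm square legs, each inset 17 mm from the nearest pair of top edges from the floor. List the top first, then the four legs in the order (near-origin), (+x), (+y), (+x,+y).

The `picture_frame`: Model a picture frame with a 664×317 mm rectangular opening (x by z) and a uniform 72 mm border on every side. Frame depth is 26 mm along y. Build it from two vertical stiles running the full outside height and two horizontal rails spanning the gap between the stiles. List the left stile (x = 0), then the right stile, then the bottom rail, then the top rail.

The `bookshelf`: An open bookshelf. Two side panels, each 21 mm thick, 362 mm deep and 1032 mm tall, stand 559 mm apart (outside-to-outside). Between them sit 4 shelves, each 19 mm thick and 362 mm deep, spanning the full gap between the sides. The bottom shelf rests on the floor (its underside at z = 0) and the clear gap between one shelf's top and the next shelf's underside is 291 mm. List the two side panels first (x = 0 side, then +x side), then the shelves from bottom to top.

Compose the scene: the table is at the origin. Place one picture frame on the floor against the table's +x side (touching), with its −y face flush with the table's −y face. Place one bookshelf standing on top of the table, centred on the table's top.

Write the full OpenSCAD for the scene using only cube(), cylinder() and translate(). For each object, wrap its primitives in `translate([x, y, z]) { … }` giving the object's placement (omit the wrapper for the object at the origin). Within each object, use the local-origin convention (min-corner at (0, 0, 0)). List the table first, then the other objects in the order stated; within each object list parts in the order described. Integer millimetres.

translate([0, 0, 679]) cube([759, 940, 27]);
translate([17, 17, 0]) cube([58, 58, 679]);
translate([684, 17, 0]) cube([58, 58, 679]);
translate([17, 865, 0]) cube([58, 58, 679]);
translate([684, 865, 0]) cube([58, 58, 679]);
translate([759, 0, 0]) {
  cube([72, 26, 461]);
  translate([736, 0, 0]) cube([72, 26, 461]);
  translate([72, 0, 0]) cube([664, 26, 72]);
  translate([72, 0, 389]) cube([664, 26, 72]);
}
translate([100, 289, 706]) {
  cube([21, 362, 1032]);
  translate([538, 0, 0]) cube([21, 362, 1032]);
  translate([21, 0, 0]) cube([517, 362, 19]);
  translate([21, 0, 310]) cube([517, 362, 19]);
  translate([21, 0, 620]) cube([517, 362, 19]);
  translate([21, 0, 930]) cube([517, 362, 19]);
}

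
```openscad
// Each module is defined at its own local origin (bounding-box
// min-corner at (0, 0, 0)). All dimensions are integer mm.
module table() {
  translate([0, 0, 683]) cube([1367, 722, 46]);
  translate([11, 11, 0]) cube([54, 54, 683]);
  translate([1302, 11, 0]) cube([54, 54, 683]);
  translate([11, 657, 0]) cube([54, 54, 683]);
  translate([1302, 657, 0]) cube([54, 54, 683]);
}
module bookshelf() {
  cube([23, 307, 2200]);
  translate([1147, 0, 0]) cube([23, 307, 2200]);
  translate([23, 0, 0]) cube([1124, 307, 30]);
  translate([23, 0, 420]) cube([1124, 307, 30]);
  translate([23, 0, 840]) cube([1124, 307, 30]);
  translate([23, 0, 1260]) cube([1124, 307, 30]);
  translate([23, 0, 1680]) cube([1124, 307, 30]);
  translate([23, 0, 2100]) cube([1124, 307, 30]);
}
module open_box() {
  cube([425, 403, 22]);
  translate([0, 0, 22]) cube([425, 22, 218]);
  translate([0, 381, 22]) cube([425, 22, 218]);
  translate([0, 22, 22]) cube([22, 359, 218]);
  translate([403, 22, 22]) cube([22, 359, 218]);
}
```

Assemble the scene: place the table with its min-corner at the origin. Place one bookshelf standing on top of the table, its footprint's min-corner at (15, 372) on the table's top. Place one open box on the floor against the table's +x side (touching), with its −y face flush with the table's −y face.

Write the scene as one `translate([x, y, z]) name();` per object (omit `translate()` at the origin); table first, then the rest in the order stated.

table();
translate([15, 372, 729]) bookshelf();
translate([1367, 0, 0]) open_box();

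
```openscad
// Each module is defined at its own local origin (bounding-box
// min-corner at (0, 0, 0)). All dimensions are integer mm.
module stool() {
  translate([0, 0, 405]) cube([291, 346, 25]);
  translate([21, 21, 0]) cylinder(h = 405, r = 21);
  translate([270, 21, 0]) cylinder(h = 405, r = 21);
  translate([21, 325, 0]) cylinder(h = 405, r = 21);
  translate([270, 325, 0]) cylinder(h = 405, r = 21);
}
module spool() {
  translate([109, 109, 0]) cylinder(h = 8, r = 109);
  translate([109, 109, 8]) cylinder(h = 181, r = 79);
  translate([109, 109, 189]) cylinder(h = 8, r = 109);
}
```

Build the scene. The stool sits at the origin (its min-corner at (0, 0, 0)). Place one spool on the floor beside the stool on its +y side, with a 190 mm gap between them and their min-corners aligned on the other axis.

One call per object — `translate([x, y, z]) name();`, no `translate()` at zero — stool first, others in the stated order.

stool();
translate([0, 536, 0]) spool();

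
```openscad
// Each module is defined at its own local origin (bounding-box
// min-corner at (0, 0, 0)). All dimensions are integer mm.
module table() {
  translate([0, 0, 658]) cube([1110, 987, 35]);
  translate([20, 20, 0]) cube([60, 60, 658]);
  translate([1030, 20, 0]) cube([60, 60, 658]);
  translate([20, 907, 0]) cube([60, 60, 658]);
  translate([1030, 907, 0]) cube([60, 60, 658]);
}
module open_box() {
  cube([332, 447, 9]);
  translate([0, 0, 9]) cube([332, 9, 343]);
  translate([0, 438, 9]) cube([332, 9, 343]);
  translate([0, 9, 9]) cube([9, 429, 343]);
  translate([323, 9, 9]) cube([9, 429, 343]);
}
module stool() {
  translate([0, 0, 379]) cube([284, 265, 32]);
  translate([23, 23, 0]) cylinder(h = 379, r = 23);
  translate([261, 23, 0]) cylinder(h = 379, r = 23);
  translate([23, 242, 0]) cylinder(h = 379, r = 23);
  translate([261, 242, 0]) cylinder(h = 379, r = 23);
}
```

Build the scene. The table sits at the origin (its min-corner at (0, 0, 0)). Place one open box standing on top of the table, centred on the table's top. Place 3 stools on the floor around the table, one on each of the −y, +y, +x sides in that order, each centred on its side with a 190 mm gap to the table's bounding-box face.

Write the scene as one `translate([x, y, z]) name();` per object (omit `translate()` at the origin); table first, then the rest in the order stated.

table();
translate([389, 270, 693]) open_box();
translate([413, -455, 0]) stool();
translate([413, 1177, 0]) stool();
translate([1300, 361, 0]) stool();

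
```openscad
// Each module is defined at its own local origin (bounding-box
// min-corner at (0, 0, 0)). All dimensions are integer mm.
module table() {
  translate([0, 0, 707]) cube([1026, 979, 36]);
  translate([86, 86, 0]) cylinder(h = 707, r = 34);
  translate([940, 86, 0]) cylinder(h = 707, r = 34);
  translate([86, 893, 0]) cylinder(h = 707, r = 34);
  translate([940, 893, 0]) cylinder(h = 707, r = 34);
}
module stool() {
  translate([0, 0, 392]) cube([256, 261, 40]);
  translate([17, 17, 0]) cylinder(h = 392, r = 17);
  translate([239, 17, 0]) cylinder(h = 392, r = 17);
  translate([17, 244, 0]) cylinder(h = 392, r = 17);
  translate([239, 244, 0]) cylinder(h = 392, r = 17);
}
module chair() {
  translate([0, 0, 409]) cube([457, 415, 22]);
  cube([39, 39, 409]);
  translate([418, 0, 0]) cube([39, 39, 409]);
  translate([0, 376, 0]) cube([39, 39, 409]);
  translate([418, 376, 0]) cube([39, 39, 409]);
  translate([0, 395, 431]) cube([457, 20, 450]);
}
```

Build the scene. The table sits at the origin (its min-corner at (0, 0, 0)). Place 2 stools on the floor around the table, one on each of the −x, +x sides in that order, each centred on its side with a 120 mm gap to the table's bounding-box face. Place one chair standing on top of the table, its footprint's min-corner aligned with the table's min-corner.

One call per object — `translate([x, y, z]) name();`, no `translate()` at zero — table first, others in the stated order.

table();
translate([-376, 359, 0]) stool();
translate([1146, 359, 0]) stool();
translate([0, 0, 743]) chair();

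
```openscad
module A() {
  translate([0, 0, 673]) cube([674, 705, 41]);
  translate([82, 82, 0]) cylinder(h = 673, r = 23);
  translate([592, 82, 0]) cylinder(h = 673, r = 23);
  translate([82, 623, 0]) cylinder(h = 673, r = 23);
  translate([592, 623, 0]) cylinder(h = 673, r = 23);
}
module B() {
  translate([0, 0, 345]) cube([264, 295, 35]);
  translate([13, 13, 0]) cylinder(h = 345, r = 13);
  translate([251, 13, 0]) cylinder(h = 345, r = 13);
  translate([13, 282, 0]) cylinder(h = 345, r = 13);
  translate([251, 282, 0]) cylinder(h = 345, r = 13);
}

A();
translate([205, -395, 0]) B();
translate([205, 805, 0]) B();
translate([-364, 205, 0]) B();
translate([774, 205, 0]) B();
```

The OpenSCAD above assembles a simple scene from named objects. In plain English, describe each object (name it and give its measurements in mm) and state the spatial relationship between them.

A is a rectangular dining table. The top is 674×705×41 mm with its upper surface at z = 714 mm. It stands on four round legs of 46 mm diameter, each leg's bounding box inset 59 mm from the nearest pair of top edges, running from the floor to the underside of the top.

B is a simple wooden stool: a rectangular seat 264 mm (x) by 295 mm (y), 35 mm thick, top face at z = 380 mm, on four round legs, each 26 mm in diameter. The legs rest on z = 0, each leg's axis is inset half a diameter from the nearest pair of seat edges (so the leg's bounding box is flush with the corner).

Four stools sit around the table at the −y, +y, −x, +x sides.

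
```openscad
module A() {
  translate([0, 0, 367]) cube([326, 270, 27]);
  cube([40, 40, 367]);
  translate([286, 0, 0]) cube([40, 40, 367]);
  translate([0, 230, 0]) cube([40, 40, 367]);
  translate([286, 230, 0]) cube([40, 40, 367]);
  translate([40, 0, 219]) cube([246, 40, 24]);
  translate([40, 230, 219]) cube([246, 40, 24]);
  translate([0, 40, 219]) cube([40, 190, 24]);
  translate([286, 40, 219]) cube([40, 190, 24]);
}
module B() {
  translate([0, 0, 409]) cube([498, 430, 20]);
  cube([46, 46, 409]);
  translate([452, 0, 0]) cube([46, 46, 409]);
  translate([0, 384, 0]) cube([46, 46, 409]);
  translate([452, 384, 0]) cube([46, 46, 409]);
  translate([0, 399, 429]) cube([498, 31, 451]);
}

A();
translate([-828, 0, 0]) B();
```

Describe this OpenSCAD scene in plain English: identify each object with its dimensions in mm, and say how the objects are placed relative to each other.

A is a simple wooden stool: a rectangular seat 326 mm (x) by 270 mm (y), 27 mm thick, top face at z = 394 mm, on four square legs, each 40×40 mm in cross-section. The legs rest on z = 0, each flush with a corner of the seat. Four stretchers, 40 mm wide and 24 mm tall, connect adjacent legs with their undersides at z = 219 mm, each running between the inner faces of the legs it joins and aligned with the legs' outer faces on the other axis.

B is a chair. The seat is a 498×430×20 mm slab with its top at z = 429 mm, on four 46×46 mm corner legs (flush with the seat edges, standing on z = 0). A flat backrest 31 mm thick, 451 mm tall, spans the full seat width and rises from the seat top along its +y edge, rear face flush with the rear of the seat.

The chair is on the floor beside the stool on its −x side.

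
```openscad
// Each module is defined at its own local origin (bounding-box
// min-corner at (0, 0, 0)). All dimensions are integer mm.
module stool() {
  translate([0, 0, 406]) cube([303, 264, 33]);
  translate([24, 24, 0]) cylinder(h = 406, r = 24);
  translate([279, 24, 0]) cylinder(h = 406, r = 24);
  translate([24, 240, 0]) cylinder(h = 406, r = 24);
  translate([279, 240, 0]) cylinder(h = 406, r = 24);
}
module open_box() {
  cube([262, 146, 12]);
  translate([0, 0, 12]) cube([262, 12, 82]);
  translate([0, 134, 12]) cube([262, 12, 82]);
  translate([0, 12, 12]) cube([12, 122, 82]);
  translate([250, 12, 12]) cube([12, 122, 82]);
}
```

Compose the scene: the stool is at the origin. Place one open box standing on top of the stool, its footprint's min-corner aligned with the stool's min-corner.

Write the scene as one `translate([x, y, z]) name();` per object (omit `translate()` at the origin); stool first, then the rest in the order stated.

stool();
translate([0, 0, 439]) open_box();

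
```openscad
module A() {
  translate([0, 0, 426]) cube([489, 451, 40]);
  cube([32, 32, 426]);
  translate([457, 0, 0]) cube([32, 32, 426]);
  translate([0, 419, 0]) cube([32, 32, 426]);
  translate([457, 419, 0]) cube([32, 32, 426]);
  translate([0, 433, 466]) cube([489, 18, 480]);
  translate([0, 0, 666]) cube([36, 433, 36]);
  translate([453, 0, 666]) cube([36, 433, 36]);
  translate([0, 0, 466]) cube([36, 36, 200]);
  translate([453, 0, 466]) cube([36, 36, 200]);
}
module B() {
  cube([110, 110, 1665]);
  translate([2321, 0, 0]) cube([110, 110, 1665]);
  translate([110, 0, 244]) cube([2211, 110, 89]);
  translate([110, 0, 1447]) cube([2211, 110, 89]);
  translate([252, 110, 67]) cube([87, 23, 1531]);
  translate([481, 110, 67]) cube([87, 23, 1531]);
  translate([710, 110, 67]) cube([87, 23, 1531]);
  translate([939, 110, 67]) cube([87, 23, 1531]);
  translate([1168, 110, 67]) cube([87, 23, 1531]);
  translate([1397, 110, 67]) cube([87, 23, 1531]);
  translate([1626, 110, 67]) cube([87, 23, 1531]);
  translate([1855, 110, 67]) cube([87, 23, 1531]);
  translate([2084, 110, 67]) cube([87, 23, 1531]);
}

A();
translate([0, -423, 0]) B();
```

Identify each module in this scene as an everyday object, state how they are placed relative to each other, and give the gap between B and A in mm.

The fence section's nearest face is 290 mm from the chair's −y face.

A is a chair. B is a fence section. The fence section is on the floor beside the chair on its −y side. The gap between the fence section and the chair is 290 mm.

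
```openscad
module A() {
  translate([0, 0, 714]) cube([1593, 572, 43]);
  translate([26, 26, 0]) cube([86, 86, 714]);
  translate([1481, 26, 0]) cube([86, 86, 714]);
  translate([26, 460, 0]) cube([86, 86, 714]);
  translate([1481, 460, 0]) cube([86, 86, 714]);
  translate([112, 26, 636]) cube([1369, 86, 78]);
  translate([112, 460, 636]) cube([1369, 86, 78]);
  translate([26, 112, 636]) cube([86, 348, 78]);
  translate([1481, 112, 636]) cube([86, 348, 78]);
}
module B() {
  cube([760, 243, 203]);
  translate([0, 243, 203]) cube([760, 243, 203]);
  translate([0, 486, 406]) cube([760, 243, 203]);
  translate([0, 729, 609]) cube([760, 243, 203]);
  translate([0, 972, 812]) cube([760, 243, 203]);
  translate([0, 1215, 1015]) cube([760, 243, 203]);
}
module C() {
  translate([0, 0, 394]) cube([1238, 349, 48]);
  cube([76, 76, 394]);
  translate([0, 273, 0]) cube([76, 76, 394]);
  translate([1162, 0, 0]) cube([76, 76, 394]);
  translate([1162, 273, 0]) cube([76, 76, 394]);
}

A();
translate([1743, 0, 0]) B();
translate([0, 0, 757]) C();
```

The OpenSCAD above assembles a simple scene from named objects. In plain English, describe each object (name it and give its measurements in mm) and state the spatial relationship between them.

A is a table with a 1593×572 mm rectangular top, 43 mm thick, top surface at z = 757 mm, supported by four 86×86 mm square legs, each inset 26 mm from the nearest pair of top edges, running from the floor. Four apron rails, 86 mm thick and 78 mm tall, run between adjacent legs with their top edges flush with the underside of the top and their outer faces flush with the legs' outer faces.

B is a run of 6 identical solid stair steps. Each tread is 760×243 mm and each step block is 203 mm high. Step 1 rests on the floor; step k is offset from step 1 by (k−1)×243 mm in y and (k−1)×203 mm in z.

C is a bench: a 1238×349 mm seat slab, 48 mm thick, top at z = 442 mm, on four 76×76 mm square legs flush with the seat corners and standing on z = 0.

The staircase is on the floor beside the table on its +x side. The bench is on top of the table.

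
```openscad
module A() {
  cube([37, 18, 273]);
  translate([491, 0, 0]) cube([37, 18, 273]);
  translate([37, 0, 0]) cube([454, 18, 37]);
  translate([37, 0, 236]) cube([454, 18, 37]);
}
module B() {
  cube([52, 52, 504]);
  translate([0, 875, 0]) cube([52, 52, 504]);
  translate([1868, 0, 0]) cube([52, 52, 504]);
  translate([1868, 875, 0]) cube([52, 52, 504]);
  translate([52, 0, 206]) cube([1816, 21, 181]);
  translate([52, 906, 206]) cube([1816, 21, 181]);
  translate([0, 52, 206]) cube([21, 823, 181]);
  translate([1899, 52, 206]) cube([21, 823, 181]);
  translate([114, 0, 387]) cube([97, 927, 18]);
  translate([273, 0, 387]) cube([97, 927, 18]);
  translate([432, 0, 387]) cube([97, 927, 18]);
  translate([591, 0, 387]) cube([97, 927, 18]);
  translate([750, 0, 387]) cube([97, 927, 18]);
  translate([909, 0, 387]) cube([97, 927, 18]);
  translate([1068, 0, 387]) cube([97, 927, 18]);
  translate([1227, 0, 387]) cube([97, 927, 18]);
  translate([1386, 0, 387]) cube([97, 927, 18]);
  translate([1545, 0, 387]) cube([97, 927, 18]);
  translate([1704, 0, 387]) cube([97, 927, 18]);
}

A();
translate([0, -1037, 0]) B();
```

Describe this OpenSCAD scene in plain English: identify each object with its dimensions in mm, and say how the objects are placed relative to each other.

A is a rectangular picture frame lying in the x–z plane (depth along y). The opening is 454 mm wide (x) by 199 mm tall (z), surrounded by a border 37 mm wide on all four sides. The frame is 18 mm deep and is made of two full-height vertical stiles with two horizontal rails fitted between them.

B is a bed frame 1920 mm long (x) by 927 mm wide (y). Four 52×52 mm corner posts, 504 mm tall, at the corners of the footprint. Four rails of 21 mm thickness and 181 mm height run between adjacent posts with their undersides at z = 206 mm, their outer faces flush with the outside of the frame (the two x-running rails run between the posts' inner faces; the two y-running rails run between the posts' inner faces). 11 slats, each 97 mm wide (x) and 18 mm thick, lie across the top of the two x-running rails, running the full 927 mm width of the frame in y; the slats are evenly spaced along x between the inner faces of the end posts with equal gaps (rounded down to the nearest mm) at the −x end and between each pair — any rounding remainder accumulates at the +x end.

The bed frame is on the floor beside the picture frame on its −y side.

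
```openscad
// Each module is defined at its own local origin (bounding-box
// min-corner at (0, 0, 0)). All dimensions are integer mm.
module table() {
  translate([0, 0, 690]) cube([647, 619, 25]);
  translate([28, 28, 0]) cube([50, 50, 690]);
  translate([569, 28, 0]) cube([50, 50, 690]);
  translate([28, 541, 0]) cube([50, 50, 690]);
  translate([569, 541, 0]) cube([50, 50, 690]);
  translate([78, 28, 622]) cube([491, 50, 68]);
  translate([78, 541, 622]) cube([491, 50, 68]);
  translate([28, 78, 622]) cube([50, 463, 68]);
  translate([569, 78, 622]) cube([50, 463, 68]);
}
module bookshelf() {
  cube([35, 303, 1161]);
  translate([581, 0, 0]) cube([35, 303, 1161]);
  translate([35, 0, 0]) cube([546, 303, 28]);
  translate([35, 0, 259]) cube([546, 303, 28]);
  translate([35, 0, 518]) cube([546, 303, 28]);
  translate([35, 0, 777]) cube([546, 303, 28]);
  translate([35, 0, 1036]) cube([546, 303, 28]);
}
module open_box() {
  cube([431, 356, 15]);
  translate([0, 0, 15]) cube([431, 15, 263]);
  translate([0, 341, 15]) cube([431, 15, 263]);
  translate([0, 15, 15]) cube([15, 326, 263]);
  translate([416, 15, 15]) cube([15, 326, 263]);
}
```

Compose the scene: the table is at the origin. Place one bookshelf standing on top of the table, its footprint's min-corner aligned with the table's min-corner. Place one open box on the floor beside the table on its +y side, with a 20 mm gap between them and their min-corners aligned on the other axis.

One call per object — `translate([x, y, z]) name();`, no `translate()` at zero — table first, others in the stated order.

table();
translate([0, 0, 715]) bookshelf();
translate([0, 639, 0]) open_box();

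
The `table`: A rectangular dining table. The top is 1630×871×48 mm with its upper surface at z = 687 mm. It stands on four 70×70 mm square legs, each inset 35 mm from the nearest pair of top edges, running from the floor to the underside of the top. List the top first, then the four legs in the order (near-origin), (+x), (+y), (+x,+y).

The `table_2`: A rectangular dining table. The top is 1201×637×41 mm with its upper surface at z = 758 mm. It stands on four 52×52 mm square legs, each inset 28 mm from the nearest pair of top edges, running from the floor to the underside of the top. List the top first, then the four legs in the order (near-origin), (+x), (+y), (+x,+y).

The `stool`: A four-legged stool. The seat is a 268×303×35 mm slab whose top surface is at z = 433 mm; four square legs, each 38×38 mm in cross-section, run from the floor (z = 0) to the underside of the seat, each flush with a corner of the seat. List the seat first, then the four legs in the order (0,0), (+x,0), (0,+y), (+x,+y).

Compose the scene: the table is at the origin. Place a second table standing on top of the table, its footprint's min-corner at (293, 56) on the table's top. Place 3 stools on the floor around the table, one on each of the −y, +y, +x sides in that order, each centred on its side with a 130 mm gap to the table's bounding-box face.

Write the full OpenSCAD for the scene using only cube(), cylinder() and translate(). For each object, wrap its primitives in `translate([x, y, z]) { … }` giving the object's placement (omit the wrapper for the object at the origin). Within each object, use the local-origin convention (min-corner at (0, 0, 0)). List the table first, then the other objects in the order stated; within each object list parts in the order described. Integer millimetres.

translate([0, 0, 639]) cube([1630, 871, 48]);
translate([35, 35, 0]) cube([70, 70, 639]);
translate([1525, 35, 0]) cube([70, 70, 639]);
translate([35, 766, 0]) cube([70, 70, 639]);
translate([1525, 766, 0]) cube([70, 70, 639]);
translate([293, 56, 687]) {
  translate([0, 0, 717]) cube([1201, 637, 41]);
  translate([28, 28, 0]) cube([52, 52, 717]);
  translate([1121, 28, 0]) cube([52, 52, 717]);
  translate([28, 557, 0]) cube([52, 52, 717]);
  translate([1121, 557, 0]) cube([52, 52, 717]);
}
translate([681, -433, 0]) {
  translate([0, 0, 398]) cube([268, 303, 35]);
  cube([38, 38, 398]);
  translate([230, 0, 0]) cube([38, 38, 398]);
  translate([0, 265, 0]) cube([38, 38, 398]);
  translate([230, 265, 0]) cube([38, 38, 398]);
}
translate([681, 1001, 0]) {
  translate([0, 0, 398]) cube([268, 303, 35]);
  cube([38, 38, 398]);
  translate([230, 0, 0]) cube([38, 38, 398]);
  translate([0, 265, 0]) cube([38, 38, 398]);
  translate([230, 265, 0]) cube([38, 38, 398]);
}
translate([1760, 284, 0]) {
  translate([0, 0, 398]) cube([268, 303, 35]);
  cube([38, 38, 398]);
  translate([230, 0, 0]) cube([38, 38, 398]);
  translate([0, 265, 0]) cube([38, 38, 398]);
  translate([230, 265, 0]) cube([38, 38, 398]);
}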